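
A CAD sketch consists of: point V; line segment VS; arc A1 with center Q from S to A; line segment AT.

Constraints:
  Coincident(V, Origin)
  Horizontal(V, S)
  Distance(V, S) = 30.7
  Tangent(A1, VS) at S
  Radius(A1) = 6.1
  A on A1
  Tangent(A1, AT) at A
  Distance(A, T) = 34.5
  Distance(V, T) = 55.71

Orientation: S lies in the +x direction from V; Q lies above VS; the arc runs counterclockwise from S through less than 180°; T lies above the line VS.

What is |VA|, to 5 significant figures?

37.246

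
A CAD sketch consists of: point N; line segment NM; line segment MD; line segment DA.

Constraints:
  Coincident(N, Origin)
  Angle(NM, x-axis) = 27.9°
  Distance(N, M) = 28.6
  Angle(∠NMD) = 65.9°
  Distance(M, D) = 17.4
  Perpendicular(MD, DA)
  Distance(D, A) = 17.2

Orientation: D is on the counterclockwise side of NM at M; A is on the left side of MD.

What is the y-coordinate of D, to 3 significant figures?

24.1

N is at the origin; NM runs at 27.9° with length 28.6, so M = 28.6·(cos 27.9°, sin 27.9°) = (25.3, 13.4). ∠NMD = 65.9°, so MD runs at 27.9° + (180° − 65.9°) = 142° from the x-axis; with |MD| = 17.4, D = M + 17.4·(cos 142°, sin 142°) = (11.6, 24.1). So D.y = 24.1.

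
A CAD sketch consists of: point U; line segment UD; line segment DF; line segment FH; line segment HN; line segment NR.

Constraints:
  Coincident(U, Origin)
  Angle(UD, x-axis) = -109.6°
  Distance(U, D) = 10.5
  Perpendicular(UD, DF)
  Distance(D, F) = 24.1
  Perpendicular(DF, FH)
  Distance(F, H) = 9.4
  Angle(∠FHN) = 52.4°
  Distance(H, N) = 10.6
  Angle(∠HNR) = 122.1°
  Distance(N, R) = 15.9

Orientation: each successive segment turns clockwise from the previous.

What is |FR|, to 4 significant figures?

14.61

U is at the origin; UD runs at -109.6° with length 10.5, so D = (-3.522, -9.892). UD is perpendicular to DF, so DF runs at 160.4°; with |DF| = 24.1, F = (-26.23, -1.807). DF ⟂ FH, so FH runs at 70.40°; with |FH| = 9.4, H = (-23.07, 7.048). ∠FHN = 52.4° gives HN at -57.20° from the x-axis; with |HN| = 10.6, N = (-17.33, -1.862). ∠HNR = 122.1° gives NR at -115.1° from the x-axis; with |NR| = 15.9, R = (-24.08, -16.26). Then |FR| = |R − F| = 14.61.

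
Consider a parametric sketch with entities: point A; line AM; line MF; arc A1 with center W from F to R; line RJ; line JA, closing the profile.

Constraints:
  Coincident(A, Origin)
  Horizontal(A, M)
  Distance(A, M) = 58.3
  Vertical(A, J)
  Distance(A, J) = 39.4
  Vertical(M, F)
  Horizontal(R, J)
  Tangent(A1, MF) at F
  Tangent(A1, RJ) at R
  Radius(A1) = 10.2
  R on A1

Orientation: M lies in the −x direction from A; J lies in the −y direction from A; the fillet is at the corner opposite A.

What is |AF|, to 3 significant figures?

65.2

The virtual corner opposite A is at (-58.3, -39.4). A1 meets MF tangentially, so WF is at right angles to MF and A1 meets RJ tangentially, so WR is at right angles to RJ, with radius 10.2, so the center W sits 10.2 in from both sides at W = (-48.1, -29.2). That places the tangent points at F = (-58.3, -29.2) on MF and R = (-48.1, -39.4) on RJ. Then |AF| = |F − A| = 65.2.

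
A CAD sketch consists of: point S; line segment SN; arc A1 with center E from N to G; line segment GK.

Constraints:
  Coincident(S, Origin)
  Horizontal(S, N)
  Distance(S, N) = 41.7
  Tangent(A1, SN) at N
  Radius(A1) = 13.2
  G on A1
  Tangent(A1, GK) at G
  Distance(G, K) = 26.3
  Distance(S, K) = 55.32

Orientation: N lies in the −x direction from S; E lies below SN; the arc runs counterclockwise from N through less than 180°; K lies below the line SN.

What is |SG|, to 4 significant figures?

56.30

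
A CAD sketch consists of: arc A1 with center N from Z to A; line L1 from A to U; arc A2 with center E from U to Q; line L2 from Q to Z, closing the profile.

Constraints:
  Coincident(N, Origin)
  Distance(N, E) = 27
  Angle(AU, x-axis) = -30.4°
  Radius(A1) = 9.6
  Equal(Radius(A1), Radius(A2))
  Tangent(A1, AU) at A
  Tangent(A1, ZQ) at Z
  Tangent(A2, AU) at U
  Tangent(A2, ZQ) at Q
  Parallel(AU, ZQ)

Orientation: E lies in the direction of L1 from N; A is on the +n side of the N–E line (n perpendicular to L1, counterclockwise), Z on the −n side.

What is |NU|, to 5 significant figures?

28.656

The slot axis is L1's direction at -30.4°, so u = (cos -30.4°, sin -30.4°) = (0.86251, -0.50603) and n = (−sin -30.4°, cos -30.4°) = (0.50603, 0.86251). N is at the origin and E lies 27.0 along u from N, so E = 27.0·u = (23.288, -13.663). Tangency of A1 to both parallel lines with radius 9.6 puts A and Z at N ± 9.6·n: A = (4.8579, 8.2801), Z = (-4.8579, -8.2801). Equal radii place U and Q the same way about E: U = E + 9.6·n = (28.146, -5.3828), Q = E − 9.6·n = (18.430, -21.943). Then |NU| = |U − N| = 28.656.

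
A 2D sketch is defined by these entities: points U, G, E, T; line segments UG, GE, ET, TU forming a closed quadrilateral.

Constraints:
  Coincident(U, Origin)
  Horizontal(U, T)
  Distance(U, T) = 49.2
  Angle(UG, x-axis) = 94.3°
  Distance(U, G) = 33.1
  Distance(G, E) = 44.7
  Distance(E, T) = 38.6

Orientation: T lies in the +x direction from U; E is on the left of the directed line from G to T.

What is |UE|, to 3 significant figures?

56.5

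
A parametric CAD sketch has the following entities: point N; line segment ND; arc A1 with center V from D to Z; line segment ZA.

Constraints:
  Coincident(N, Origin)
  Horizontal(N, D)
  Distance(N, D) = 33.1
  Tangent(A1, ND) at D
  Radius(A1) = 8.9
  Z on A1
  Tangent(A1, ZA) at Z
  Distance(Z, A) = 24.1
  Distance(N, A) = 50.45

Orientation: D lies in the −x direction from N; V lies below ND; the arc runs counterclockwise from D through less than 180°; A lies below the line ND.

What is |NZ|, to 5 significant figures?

43.162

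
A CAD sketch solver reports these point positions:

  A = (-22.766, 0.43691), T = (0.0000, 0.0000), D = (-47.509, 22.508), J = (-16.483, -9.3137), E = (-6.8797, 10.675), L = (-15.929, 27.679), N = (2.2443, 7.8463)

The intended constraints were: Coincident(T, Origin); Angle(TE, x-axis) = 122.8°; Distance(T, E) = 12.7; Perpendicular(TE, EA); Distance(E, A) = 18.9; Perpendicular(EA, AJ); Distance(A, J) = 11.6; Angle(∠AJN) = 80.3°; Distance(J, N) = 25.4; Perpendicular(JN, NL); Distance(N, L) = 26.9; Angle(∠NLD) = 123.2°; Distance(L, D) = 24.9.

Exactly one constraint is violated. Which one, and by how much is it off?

Distance(L, D) = 24.9 — off by 7.10.

T = (0.00, 0.00) ✓; TE at 122.8° ✓; |TE| = 12.70 ✓; ∠(TE, EA) = 90.00° ✓; |EA| = 18.90 ✓; ∠(EA, AJ) = 90.00° ✓; |AJ| = 11.60 ✓; ∠AJN = 80.30° ✓; |JN| = 25.40 ✓; ∠(JN, NL) = 90.00° ✓; |NL| = 26.90 ✓; ∠NLD = 123.2° ✓; |LD| = 32.00 ✗.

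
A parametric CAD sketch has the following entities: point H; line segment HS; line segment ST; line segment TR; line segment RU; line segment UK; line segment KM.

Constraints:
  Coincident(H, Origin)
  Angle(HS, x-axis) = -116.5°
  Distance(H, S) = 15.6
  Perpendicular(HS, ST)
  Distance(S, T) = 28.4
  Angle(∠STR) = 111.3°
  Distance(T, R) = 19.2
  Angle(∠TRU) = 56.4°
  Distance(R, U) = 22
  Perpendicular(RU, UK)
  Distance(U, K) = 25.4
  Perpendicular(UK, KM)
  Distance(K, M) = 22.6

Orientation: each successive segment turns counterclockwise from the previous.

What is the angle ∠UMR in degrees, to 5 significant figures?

40.308°

H is at the origin; HS runs at -116.5° with length 15.6, so S = (-6.9607, -13.961). The perpendicularity gives ST at right angles to HS, so ST runs at -26.500°; with |ST| = 28.4, T = (18.455, -26.633). ∠STR = 111.3° gives TR at 42.200° from the x-axis; with |TR| = 19.2, R = (32.679, -13.736). ∠TRU = 56.4° gives RU at 165.80° from the x-axis; with |RU| = 22.0, U = (11.351, -8.3392). The perpendicularity gives UK at right angles to RU, so UK runs at -104.20°; with |UK| = 25.4, K = (5.1203, -32.963). UK is perpendicular to KM, so KM runs at -14.200°; with |KM| = 22.6, M = (27.030, -38.507). Then cos ∠UMR = MU·MR / (|MU||MR|), giving 40.308°.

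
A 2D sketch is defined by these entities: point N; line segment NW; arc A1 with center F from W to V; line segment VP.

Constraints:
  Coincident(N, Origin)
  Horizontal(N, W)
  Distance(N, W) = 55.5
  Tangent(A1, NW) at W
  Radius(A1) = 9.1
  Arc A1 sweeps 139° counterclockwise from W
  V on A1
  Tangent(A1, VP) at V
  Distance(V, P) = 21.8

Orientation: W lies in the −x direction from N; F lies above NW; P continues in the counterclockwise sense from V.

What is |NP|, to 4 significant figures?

72.59

On A1, W sits at bearing -90° from F; a 139° counterclockwise sweep puts V at bearing 49°, so V = F + 9.1·(cos 49°, sin 49°) = (-49.53, 15.97). Tangency of A1 to VP means the radius FV is perpendicular to VP, so VP runs along (−sin 49°, cos 49°); with |VP| = 21.8, P = (-65.98, 30.27). Then |NP| = |P − N| = 72.59.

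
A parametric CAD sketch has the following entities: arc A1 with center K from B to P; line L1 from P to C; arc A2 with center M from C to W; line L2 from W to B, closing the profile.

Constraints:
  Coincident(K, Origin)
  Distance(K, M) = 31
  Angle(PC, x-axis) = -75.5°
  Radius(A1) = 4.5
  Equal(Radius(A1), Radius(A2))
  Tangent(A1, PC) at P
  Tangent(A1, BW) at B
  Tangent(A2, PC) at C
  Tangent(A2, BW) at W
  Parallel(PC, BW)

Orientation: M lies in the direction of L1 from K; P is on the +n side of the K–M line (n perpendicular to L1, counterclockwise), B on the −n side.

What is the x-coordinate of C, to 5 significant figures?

12.118

Tangency of A1 to both parallel lines with radius 4.5 puts P and B at K ± 4.5·n: P = (4.3567, 1.1267), B = (-4.3567, -1.1267). Equal radii place C and W the same way about M: C = M + 4.5·n = (12.118, -28.886), W = M − 4.5·n = (3.4051, -31.139). So C.x = 12.118.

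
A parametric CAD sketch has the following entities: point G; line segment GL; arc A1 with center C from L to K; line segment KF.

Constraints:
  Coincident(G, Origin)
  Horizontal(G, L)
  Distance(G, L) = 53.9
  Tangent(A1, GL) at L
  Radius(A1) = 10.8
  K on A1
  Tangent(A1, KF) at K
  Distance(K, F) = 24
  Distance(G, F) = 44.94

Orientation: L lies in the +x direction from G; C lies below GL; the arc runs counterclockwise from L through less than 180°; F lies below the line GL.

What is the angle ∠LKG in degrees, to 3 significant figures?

138°

G is at the origin; G and L share the same y with |GL| = 53.9 and L on the +x side, so L = (53.9, 0.00). A1 meets GL tangentially, so CL is at right angles to GL, so C = L + (0, -10.8) = (53.9, -10.8). Since CK ⟂ KF (tangency), |CF| = √(10.8² + 24.0²) = 26.3 regardless of where K sits on A1. So F lies on both circle(G, 44.94) and circle(C, 26.3); the below-GL intersection is F = (34.6, -28.7). K is the foot of the tangent from F: K = (44.0, -6.59).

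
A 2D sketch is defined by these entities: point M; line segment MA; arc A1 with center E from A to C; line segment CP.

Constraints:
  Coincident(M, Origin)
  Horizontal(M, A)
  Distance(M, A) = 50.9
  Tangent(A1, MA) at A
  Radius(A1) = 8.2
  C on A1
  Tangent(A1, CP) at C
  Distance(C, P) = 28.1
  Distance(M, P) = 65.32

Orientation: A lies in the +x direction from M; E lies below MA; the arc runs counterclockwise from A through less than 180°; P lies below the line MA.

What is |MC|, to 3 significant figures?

44.7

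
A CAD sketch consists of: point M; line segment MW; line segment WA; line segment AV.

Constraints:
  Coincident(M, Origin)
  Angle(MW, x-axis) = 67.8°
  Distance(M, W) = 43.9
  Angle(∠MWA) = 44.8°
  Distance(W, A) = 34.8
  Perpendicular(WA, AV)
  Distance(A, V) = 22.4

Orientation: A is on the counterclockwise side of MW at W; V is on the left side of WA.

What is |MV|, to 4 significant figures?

9.281

M is at the origin; MW runs at 67.8° with length 43.9, so W = 43.9·(cos 67.8°, sin 67.8°) = (16.59, 40.65). ∠MWA = 44.8°, so WA runs at 67.8° + (180° − 44.8°) = 203.0° from the x-axis; with |WA| = 34.8, A = W + 34.8·(cos 203.0°, sin 203.0°) = (-15.45, 27.05). WA is perpendicular to AV; with |AV| = 22.4 on the left of WA, V = A + 22.4·(0.3907, -0.9205) = (-6.694, 6.429). Then |MV| = |V − M| = 9.281.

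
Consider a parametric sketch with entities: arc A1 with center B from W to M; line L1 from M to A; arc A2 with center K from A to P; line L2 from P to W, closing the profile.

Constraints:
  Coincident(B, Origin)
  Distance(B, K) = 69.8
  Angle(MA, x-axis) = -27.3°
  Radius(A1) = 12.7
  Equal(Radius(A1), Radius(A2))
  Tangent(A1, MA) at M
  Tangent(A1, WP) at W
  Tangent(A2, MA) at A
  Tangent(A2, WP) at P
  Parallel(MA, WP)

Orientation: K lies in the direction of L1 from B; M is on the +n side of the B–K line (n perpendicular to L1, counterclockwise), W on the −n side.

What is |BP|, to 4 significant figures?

70.95

The slot axis is L1's direction at -27.3°, so u = (cos -27.3°, sin -27.3°) = (0.8886, -0.4586) and n = (−sin -27.3°, cos -27.3°) = (0.4586, 0.8886). B is at the origin and K lies 69.8 along u from B, so K = 69.8·u = (62.03, -32.01). Tangency of A1 to both parallel lines with radius 12.7 puts M and W at B ± 12.7·n: M = (5.825, 11.29), W = (-5.825, -11.29). Equal radii place A and P the same way about K: A = K + 12.7·n = (67.85, -20.73), P = K − 12.7·n = (56.20, -43.30). Then |BP| = |P − B| = 70.95.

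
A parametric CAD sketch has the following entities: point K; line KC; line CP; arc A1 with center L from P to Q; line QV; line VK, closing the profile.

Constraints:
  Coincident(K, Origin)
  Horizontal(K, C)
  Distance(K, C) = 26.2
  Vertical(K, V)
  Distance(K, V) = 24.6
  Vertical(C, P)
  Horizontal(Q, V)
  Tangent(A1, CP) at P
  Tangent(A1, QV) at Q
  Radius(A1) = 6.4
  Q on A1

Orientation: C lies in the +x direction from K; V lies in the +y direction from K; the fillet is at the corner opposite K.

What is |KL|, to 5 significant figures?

26.894

KV is vertical with |KV| = 24.6 and V on the +y side, so V = (0.0000, 24.600). The virtual corner opposite K is at (26.200, 24.600). The tangent condition forces LP to be normal to CP and the tangent condition forces LQ to be normal to QV, with radius 6.4, so the center L sits 6.4 in from both sides at L = (19.800, 18.200). Then |KL| = |L − K| = 26.894.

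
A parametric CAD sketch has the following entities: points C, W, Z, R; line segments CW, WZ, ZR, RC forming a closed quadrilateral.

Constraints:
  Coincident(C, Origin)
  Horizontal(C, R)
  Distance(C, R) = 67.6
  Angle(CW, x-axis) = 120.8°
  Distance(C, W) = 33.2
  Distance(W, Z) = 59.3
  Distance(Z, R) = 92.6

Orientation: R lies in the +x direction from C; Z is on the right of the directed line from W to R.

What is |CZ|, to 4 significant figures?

36.52

Checks: |WZ| = 59.30 ✓; |ZR| = 92.60 ✓.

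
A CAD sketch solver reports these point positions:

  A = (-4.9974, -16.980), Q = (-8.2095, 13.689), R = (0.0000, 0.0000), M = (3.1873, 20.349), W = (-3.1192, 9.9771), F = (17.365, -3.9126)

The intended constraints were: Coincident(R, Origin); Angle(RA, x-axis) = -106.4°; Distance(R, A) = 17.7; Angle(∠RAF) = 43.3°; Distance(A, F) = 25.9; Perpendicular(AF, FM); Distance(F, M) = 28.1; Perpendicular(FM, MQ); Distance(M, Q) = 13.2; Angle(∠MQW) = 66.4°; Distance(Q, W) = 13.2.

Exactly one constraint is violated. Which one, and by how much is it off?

Distance(Q, W) = 13.2 — off by 6.90.

R = (0.00, 0.00) ✓; RA at -106.4° ✓; |RA| = 17.70 ✓; ∠RAF = 43.30° ✓; |AF| = 25.90 ✓; ∠(AF, FM) = 90.00° ✓; |FM| = 28.10 ✓; ∠(FM, MQ) = 90.00° ✓; |MQ| = 13.20 ✓; ∠MQW = 66.40° ✓; |QW| = 6.300 ✗.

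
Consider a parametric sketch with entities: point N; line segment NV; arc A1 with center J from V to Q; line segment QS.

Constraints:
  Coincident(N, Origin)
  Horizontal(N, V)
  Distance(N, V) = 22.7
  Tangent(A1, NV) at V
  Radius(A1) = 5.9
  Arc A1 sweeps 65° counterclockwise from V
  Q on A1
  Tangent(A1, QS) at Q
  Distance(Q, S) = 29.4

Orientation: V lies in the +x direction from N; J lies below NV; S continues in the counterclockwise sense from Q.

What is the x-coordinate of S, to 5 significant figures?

4.9278

N is at the origin; N and V share the same y with |NV| = 22.7 and V on the +x side, so V = (22.700, 0.0000). The tangent condition forces JV to be normal to NV, so J = V + (0, -5.9) = (22.700, -5.9000). On A1, V sits at bearing 90° from J; a 65° counterclockwise sweep puts Q at bearing 155°, so Q = J + 5.9·(cos 155°, sin 155°) = (17.353, -3.4066). The tangent condition forces JQ to be normal to QS, so QS runs along (−sin 155°, cos 155°); with |QS| = 29.4, S = (4.9278, -30.052). So S.x = 4.9278.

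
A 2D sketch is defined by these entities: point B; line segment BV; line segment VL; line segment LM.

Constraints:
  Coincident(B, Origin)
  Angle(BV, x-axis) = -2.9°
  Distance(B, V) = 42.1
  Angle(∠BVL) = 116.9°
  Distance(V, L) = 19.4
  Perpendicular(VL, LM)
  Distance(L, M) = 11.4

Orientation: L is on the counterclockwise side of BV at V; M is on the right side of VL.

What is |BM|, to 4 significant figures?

62.24

∠BVL = 116.9°, so VL runs at -2.9° + (180° − 116.9°) = 60.20° from the x-axis; with |VL| = 19.4, L = V + 19.4·(cos 60.20°, sin 60.20°) = (51.69, 14.70). VL ⟂ LM; with |LM| = 11.4 on the right of VL, M = L + 11.4·(0.8678, -0.4970) = (61.58, 9.039). Then |BM| = |M − B| = 62.24.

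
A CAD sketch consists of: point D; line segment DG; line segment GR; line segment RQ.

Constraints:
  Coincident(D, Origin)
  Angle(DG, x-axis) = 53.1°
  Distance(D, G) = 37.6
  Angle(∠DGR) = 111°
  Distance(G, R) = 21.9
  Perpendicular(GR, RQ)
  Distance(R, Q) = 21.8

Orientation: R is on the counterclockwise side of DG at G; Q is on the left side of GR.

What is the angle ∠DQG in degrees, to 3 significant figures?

65.5°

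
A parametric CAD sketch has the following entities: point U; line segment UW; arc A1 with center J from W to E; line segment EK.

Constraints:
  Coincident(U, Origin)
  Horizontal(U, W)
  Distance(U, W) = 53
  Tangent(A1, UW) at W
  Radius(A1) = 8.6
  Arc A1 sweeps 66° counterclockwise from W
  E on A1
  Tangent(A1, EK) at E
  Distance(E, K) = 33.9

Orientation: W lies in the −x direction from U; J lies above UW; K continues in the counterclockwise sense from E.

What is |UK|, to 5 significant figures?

47.794

U is at the origin; U and W share the same y with |UW| = 53.0 and W on the −x side, so W = (-53.000, 0.0000). The tangent condition forces JW to be normal to UW, so J = W + (0, 8.6) = (-53.000, 8.6000). On A1, W sits at bearing -90° from J; a 66° counterclockwise sweep puts E at bearing -24°, so E = J + 8.6·(cos -24°, sin -24°) = (-45.144, 5.1021). Tangency of A1 to EK means the radius JE is perpendicular to EK, so EK runs along (−sin -24°, cos -24°); with |EK| = 33.9, K = (-31.355, 36.071). Then |UK| = |K − U| = 47.794.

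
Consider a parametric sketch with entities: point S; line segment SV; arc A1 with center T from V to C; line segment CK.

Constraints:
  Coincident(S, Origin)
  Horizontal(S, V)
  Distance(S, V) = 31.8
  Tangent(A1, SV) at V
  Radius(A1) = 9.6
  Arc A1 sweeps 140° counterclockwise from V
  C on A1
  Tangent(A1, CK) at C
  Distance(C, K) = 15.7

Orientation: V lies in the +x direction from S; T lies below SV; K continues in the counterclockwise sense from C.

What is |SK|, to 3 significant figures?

46.4

S is at the origin; SV is horizontal with |SV| = 31.8 and V on the +x side, so V = (31.8, 0.00). A1 meets SV tangentially, so TV is at right angles to SV, so T = V + (0, -9.6) = (31.8, -9.60). On A1, V sits at bearing 90° from T; a 140° counterclockwise sweep puts C at bearing 230°, so C = T + 9.6·(cos 230°, sin 230°) = (25.6, -17.0). The tangent condition forces TC to be normal to CK, so CK runs along (−sin 230°, cos 230°); with |CK| = 15.7, K = (37.7, -27.0). Then |SK| = |K − S| = 46.4.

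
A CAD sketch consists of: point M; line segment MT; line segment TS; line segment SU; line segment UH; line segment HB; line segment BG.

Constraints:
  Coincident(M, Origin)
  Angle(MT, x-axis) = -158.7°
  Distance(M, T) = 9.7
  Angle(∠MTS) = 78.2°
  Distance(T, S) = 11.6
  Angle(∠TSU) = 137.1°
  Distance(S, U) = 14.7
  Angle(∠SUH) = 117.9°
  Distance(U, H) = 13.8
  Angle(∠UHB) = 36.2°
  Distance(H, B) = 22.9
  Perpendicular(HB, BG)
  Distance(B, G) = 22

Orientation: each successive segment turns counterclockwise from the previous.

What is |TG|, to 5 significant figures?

31.596

M is at the origin; MT runs at -158.7° with length 9.7, so T = (-9.0374, -3.5235). ∠MTS = 78.2° gives TS at -56.900° from the x-axis; with |TS| = 11.6, S = (-2.7026, -13.241). ∠TSU = 137.1° gives SU at -14.000° from the x-axis; with |SU| = 14.7, U = (11.561, -16.797). ∠SUH = 117.9° gives UH at 48.100° from the x-axis; with |UH| = 13.8, H = (20.777, -6.5258). ∠UHB = 36.2° gives HB at -168.10° from the x-axis; with |HB| = 22.9, B = (-1.6310, -11.248). HB ⟂ BG, so BG runs at -78.100°; with |BG| = 22.0, G = (2.9055, -32.775). Then |TG| = |G − T| = 31.596.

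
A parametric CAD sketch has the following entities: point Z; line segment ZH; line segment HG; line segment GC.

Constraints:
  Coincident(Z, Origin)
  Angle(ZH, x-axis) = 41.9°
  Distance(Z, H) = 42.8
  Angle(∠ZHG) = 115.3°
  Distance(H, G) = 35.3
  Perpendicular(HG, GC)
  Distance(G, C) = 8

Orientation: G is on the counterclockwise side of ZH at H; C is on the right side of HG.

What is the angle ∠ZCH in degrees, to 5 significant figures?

28.297°

Z is at the origin; ZH runs at 41.9° with length 42.8, so H = 42.8·(cos 41.9°, sin 41.9°) = (31.857, 28.583). ∠ZHG = 115.3°, so HG runs at 41.9° + (180° − 115.3°) = 106.60° from the x-axis; with |HG| = 35.3, G = H + 35.3·(cos 106.60°, sin 106.60°) = (21.772, 62.412). The perpendicularity gives GC at right angles to HG; with |GC| = 8.0 on the right of HG, C = G + 8.0·(0.95832, 0.28569) = (29.438, 64.698). Then cos ∠ZCH = CZ·CH / (|CZ||CH|), giving 28.297°.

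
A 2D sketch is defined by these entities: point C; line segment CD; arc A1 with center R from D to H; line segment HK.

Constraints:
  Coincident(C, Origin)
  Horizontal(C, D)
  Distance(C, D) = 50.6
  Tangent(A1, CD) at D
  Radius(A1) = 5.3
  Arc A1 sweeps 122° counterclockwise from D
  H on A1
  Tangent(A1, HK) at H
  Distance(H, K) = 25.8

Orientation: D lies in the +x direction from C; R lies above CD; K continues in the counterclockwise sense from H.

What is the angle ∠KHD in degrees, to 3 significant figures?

119°

On A1, D sits at bearing -90° from R; a 122° counterclockwise sweep puts H at bearing 32°, so H = R + 5.3·(cos 32°, sin 32°) = (55.1, 8.11). The tangent condition forces RH to be normal to HK, so HK runs along (−sin 32°, cos 32°); with |HK| = 25.8, K = (41.4, 30.0). Then cos ∠KHD = HK·HD / (|HK||HD|), giving 119°.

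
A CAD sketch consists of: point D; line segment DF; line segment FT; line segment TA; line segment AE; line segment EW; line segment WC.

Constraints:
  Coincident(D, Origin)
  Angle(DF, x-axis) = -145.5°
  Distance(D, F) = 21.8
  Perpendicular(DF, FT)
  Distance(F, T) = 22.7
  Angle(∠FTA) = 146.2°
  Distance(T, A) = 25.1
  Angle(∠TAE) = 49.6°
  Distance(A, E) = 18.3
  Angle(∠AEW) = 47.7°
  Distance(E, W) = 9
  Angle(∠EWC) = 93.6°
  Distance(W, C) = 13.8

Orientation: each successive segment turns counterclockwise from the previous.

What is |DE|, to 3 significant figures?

26.1

∠FTA = 146.2° gives TA at -21.7° from the x-axis; with |TA| = 25.1, A = (18.2, -40.3). ∠TAE = 49.6° gives AE at 109° from the x-axis; with |AE| = 18.3, E = (12.3, -23.0). Then |DE| = |E − D| = 26.1.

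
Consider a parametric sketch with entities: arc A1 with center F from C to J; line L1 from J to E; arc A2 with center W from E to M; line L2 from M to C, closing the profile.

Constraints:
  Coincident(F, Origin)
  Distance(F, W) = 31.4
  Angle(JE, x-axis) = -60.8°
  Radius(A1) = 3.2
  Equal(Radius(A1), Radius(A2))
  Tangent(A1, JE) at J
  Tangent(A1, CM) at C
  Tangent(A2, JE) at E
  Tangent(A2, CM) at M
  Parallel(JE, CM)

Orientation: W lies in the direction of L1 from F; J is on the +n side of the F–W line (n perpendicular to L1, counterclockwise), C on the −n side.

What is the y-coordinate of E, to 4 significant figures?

-25.85

The slot axis is L1's direction at -60.8°, so u = (cos -60.8°, sin -60.8°) = (0.4879, -0.8729) and n = (−sin -60.8°, cos -60.8°) = (0.8729, 0.4879). F is at the origin and W lies 31.4 along u from F, so W = 31.4·u = (15.32, -27.41). Tangency of A1 to both parallel lines with radius 3.2 puts J and C at F ± 3.2·n: J = (2.793, 1.561), C = (-2.793, -1.561). Equal radii place E and M the same way about W: E = W + 3.2·n = (18.11, -25.85), M = W − 3.2·n = (12.53, -28.97). So E.y = -25.85.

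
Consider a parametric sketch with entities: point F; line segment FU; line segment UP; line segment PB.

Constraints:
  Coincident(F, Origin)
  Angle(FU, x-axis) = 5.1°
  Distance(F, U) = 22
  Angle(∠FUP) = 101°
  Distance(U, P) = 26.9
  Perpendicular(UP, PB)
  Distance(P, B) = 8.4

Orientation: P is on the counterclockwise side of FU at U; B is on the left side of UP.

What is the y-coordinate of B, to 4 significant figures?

29.58

F is at the origin; FU runs at 5.1° with length 22.0, so U = 22.0·(cos 5.1°, sin 5.1°) = (21.91, 1.956). ∠FUP = 101.0°, so UP runs at 5.1° + (180° − 101.0°) = 84.10° from the x-axis; with |UP| = 26.9, P = U + 26.9·(cos 84.10°, sin 84.10°) = (24.68, 28.71). UP ⟂ PB; with |PB| = 8.4 on the left of UP, B = P + 8.4·(-0.9947, 0.1028) = (16.32, 29.58). So B.y = 29.58.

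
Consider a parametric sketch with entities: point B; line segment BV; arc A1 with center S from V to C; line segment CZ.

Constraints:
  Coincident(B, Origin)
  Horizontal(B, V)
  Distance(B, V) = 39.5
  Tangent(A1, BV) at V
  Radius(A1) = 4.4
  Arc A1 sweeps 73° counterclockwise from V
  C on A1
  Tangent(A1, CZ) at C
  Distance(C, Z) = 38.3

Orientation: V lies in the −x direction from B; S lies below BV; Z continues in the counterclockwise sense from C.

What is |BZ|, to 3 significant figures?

67.8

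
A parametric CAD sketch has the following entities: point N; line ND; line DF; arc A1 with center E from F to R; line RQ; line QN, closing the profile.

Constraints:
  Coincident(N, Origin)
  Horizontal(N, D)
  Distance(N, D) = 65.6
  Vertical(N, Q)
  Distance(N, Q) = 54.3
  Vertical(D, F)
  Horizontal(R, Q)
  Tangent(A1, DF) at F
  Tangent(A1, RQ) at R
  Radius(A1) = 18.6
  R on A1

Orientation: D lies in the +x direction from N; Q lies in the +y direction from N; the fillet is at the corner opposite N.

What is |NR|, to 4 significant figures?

71.82

N is at the origin; N and D share the same y with |ND| = 65.6 and D on the +x side, so D = (65.60, 0.000). N and Q share the same x with |NQ| = 54.3 and Q on the +y side, so Q = (0.000, 54.30). The virtual corner opposite N is at (65.60, 54.30). Since A1 is tangent to DF there, EF ⟂ DF and since A1 is tangent to RQ there, ER ⟂ RQ, with radius 18.6, so the center E sits 18.6 in from both sides at E = (47.00, 35.70). That places the tangent points at F = (65.60, 35.70) on DF and R = (47.00, 54.30) on RQ. Then |NR| = |R − N| = 71.82.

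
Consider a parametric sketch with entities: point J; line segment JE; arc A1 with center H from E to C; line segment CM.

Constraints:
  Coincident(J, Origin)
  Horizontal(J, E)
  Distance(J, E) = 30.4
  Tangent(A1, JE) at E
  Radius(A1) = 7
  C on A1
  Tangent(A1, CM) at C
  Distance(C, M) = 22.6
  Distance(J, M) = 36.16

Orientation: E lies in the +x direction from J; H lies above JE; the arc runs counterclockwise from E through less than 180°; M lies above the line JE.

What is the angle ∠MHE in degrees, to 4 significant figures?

158.3°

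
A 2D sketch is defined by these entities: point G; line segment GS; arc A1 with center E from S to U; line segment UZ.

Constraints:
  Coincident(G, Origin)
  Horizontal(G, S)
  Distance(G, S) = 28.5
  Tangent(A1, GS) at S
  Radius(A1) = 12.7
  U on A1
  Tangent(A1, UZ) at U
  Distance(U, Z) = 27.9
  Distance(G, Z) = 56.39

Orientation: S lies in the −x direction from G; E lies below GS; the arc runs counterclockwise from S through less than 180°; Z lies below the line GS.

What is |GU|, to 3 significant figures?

43.5

G is at the origin; GS is horizontal with |GS| = 28.5 and S on the −x side, so S = (-28.5, 0.00). Tangency of A1 to GS means the radius ES is perpendicular to GS, so E = S + (0, -12.7) = (-28.5, -12.7). Since EU ⟂ UZ (tangency), |EZ| = √(12.7² + 27.9²) = 30.7 regardless of where U sits on A1. So Z lies on both circle(G, 56.39) and circle(E, 30.7); the below-GS intersection is Z = (-37.7, -41.9). U is the foot of the tangent from Z: U = (-41.1, -14.3).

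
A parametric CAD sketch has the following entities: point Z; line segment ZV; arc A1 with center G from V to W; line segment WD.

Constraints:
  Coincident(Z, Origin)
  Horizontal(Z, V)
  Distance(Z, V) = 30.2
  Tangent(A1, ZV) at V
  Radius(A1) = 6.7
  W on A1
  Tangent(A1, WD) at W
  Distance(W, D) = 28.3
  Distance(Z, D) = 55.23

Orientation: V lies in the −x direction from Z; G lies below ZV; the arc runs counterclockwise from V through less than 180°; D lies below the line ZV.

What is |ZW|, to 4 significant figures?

36.86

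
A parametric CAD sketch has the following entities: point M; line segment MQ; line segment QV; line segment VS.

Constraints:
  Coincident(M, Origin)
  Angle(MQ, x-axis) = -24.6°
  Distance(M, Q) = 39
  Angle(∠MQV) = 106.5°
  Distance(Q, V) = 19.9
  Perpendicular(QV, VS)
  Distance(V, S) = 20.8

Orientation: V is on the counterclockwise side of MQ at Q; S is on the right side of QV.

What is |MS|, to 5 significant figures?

65.925

M is at the origin; MQ runs at -24.6° with length 39.0, so Q = 39.0·(cos -24.6°, sin -24.6°) = (35.460, -16.235). ∠MQV = 106.5°, so QV runs at -24.6° + (180° − 106.5°) = 48.900° from the x-axis; with |QV| = 19.9, V = Q + 19.9·(cos 48.900°, sin 48.900°) = (48.542, -1.2390). QV is perpendicular to VS; with |VS| = 20.8 on the right of QV, S = V + 20.8·(0.75356, -0.65738) = (64.216, -14.912). Then |MS| = |S − M| = 65.925.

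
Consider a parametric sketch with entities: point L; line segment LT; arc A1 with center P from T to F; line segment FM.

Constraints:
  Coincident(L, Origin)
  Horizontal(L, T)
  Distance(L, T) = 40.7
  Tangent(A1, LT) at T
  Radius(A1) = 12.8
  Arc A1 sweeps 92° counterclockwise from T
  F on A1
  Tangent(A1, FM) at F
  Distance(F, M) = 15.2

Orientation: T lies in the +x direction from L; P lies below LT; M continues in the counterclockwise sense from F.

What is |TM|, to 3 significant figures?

31.0

L is at the origin; L and T share the same y with |LT| = 40.7 and T on the +x side, so T = (40.7, 0.00). The tangent condition forces PT to be normal to LT, so P = T + (0, -12.8) = (40.7, -12.8). On A1, T sits at bearing 90° from P; a 92° counterclockwise sweep puts F at bearing 182°, so F = P + 12.8·(cos 182°, sin 182°) = (27.9, -13.2). A1 meets FM tangentially, so PF is at right angles to FM, so FM runs along (−sin 182°, cos 182°); with |FM| = 15.2, M = (28.4, -28.4). Then |TM| = |M − T| = 31.0.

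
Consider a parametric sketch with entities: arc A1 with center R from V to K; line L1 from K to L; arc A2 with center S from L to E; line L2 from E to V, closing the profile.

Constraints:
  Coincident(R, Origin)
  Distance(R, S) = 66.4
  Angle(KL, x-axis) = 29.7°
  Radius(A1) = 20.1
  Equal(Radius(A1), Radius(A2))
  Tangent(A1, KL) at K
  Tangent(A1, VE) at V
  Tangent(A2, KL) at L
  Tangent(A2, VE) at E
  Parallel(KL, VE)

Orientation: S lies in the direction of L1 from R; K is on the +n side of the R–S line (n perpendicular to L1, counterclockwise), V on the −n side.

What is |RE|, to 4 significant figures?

69.38

The slot axis is L1's direction at 29.7°, so u = (cos 29.7°, sin 29.7°) = (0.8686, 0.4955) and n = (−sin 29.7°, cos 29.7°) = (-0.4955, 0.8686). R is at the origin and S lies 66.4 along u from R, so S = 66.4·u = (57.68, 32.90). Tangency of A1 to both parallel lines with radius 20.1 puts K and V at R ± 20.1·n: K = (-9.959, 17.46), V = (9.959, -17.46). Equal radii place L and E the same way about S: L = S + 20.1·n = (47.72, 50.36), E = S − 20.1·n = (67.64, 15.44). Then |RE| = |E − R| = 69.38.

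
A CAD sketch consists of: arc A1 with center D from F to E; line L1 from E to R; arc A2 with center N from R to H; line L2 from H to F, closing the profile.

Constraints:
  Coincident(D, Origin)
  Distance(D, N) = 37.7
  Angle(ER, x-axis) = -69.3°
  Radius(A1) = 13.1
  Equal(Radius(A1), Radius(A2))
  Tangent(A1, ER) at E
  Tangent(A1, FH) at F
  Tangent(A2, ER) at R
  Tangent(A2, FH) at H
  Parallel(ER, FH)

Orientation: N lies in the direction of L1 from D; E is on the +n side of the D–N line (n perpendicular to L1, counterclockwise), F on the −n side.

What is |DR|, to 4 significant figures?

39.91

Tangency of A1 to both parallel lines with radius 13.1 puts E and F at D ± 13.1·n: E = (12.25, 4.631), F = (-12.25, -4.631). Equal radii place R and H the same way about N: R = N + 13.1·n = (25.58, -30.64), H = N − 13.1·n = (1.072, -39.90). Then |DR| = |R − D| = 39.91.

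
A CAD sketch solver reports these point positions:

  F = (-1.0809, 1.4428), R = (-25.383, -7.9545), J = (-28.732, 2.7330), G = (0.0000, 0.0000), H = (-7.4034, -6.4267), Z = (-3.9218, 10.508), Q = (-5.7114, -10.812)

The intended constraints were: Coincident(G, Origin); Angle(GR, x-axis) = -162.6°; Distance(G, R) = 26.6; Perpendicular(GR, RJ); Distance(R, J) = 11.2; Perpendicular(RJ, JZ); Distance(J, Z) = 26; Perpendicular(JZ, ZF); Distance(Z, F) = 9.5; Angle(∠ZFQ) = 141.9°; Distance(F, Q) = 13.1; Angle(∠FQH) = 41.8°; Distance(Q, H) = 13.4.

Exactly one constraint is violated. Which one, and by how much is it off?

Distance(Q, H) = 13.4 — off by 8.70.

G = (0.00, 0.00) ✓; GR at -162.6° ✓; |GR| = 26.60 ✓; ∠(GR, RJ) = 90.00° ✓; |RJ| = 11.20 ✓; ∠(RJ, JZ) = 90.00° ✓; |JZ| = 26.00 ✓; ∠(JZ, ZF) = 90.00° ✓; |ZF| = 9.500 ✓; ∠ZFQ = 141.9° ✓; |FQ| = 13.10 ✓; ∠FQH = 41.80° ✓; |QH| = 4.700 ✗.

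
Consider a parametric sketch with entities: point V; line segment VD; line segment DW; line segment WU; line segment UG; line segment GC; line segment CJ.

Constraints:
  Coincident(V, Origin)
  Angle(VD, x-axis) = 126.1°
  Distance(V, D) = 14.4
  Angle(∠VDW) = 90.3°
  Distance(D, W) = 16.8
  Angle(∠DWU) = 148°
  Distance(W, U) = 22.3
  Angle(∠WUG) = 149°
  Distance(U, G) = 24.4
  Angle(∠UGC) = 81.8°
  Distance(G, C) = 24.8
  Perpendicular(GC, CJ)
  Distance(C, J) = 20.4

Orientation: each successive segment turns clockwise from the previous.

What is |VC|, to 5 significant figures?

35.834

∠WUG = 149.0° gives UG at -26.600° from the x-axis; with |UG| = 24.4, G = (49.089, 12.390). ∠UGC = 81.8° gives GC at -124.80° from the x-axis; with |GC| = 24.8, C = (34.936, -7.9745). Then |VC| = |C − V| = 35.834.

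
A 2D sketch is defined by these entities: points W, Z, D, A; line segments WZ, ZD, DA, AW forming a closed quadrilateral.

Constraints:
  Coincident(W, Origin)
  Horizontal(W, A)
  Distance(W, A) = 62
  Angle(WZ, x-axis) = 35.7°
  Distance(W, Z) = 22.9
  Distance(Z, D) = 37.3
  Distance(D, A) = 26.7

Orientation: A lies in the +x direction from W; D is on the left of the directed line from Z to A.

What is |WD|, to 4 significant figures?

59.59

Checks: |WA| = 62.00 ✓; |WZ| = 22.90 ✓; |ZD| = 37.30 ✓; |DA| = 26.70 ✓.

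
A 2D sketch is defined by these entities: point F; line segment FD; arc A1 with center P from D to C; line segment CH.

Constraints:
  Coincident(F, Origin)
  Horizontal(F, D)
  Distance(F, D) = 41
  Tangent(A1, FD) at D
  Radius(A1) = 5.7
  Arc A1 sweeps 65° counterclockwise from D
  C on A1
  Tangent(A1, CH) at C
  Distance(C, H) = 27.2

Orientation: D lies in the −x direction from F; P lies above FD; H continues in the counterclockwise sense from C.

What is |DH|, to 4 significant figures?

32.53

On A1, D sits at bearing -90° from P; a 65° counterclockwise sweep puts C at bearing -25°, so C = P + 5.7·(cos -25°, sin -25°) = (-35.83, 3.291). The tangent condition forces PC to be normal to CH, so CH runs along (−sin -25°, cos -25°); with |CH| = 27.2, H = (-24.34, 27.94). Then |DH| = |H − D| = 32.53.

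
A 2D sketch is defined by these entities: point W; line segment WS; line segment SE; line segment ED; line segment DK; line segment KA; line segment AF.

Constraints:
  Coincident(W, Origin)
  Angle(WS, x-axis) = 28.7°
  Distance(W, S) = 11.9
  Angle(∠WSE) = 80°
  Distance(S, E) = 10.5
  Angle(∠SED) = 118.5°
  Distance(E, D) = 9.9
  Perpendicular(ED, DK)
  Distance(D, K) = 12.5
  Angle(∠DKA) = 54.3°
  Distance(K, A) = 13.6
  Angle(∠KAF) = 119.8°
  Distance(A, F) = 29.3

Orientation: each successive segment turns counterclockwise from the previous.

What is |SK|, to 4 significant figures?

15.27

∠SED = 118.5° gives ED at -169.8° from the x-axis; with |ED| = 9.9, D = (-5.871, 12.16). ED is perpendicular to DK, so DK runs at -79.80°; with |DK| = 12.5, K = (-3.657, -0.1464). Then |SK| = |K − S| = 15.27.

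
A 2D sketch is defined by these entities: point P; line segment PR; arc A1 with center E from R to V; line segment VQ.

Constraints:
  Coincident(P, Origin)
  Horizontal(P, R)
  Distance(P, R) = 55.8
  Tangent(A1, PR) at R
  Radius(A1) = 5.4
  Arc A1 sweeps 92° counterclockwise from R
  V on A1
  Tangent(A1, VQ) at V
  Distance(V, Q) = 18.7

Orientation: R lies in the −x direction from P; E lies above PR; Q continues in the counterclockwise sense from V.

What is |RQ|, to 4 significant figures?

24.74

P is at the origin; PR is horizontal with |PR| = 55.8 and R on the −x side, so R = (-55.80, 0.000). A1 meets PR tangentially, so ER is at right angles to PR, so E = R + (0, 5.4) = (-55.80, 5.400). On A1, R sits at bearing -90° from E; a 92° counterclockwise sweep puts V at bearing 2°, so V = E + 5.4·(cos 2°, sin 2°) = (-50.40, 5.588). Tangency of A1 to VQ means the radius EV is perpendicular to VQ, so VQ runs along (−sin 2°, cos 2°); with |VQ| = 18.7, Q = (-51.06, 24.28). Then |RQ| = |Q − R| = 24.74.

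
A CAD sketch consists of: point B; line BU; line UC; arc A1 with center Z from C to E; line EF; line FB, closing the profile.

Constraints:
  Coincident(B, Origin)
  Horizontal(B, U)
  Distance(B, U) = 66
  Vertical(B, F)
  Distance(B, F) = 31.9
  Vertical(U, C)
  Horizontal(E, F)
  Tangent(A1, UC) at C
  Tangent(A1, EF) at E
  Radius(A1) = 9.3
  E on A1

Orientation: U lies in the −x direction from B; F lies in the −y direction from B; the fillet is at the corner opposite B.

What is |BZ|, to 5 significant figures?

61.038

BF is vertical with |BF| = 31.9 and F on the −y side, so F = (0.0000, -31.900). The virtual corner opposite B is at (-66.000, -31.900). A1 meets UC tangentially, so ZC is at right angles to UC and A1 meets EF tangentially, so ZE is at right angles to EF, with radius 9.3, so the center Z sits 9.3 in from both sides at Z = (-56.700, -22.600). Then |BZ| = |Z − B| = 61.038.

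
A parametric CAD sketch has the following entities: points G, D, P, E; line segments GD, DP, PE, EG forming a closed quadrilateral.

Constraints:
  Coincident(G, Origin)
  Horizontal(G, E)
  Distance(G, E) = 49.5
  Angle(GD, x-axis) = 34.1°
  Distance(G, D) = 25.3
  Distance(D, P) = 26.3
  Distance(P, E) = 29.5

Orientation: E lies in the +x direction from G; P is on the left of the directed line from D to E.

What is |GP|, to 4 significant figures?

51.60

Checks: |DP| = 26.30 ✓; |PE| = 29.50 ✓.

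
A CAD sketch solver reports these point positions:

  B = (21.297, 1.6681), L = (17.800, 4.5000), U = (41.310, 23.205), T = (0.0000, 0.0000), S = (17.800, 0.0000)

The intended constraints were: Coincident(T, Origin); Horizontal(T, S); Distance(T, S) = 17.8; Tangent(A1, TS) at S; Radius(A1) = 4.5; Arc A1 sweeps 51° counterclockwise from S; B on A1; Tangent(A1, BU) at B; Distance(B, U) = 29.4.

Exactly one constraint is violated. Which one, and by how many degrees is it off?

Tangent(A1, BU) at B — off by 3.90°.

T = (0.00, 0.00) ✓; T.y = 0.00, S.y = 0.00 ✓; |TS| = 17.80 ✓; ∠(LS, ST) = 90.00° ✓; |LS| = 4.500 ✓; bearing(L→B) − bearing(L→S) = 51.00° ✓; |LB| = 4.500 ✓; ∠(LB, BU) = 93.90° ✗; |BU| = 29.40 ✓.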